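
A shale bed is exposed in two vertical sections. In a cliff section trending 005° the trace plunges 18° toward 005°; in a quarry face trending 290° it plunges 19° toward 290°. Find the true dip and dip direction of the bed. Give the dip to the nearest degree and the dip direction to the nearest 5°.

Represent each trace as a vector plunging at its apparent dip toward its trend (east-north-up frame): v₁ = (0.083, 0.947, -0.309), v₂ = (-0.888, 0.323, -0.326).
n = v₁ × v₂ = (-0.209, 0.302, 0.869) (taken with n_z > 0).
Dip δ = arctan(|n_h|/n_z) = arctan(0.367/0.869) = 22.9°.
Dip direction = atan2(-0.209, 0.302) = 325° (azimuth of n's horizontal projection).

true dip 23°, dip direction 325°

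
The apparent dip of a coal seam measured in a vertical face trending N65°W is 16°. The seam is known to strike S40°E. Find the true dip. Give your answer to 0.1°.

β = acute angle between strike S40°E and section N65°W = 25°.
tan δ = tan α / sin β = tan 16° / sin 25° = 0.2867 / 0.4226 = 0.6785
true dip = arctan 0.6785 = 34.16°

34.2°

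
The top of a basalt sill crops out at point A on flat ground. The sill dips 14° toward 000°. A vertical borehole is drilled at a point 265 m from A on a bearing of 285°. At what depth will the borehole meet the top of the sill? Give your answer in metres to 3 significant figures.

The hole lies 75° from the dip direction, so the down-dip offset is 265 × cos 75° = 68.59 m.
Depth = down-dip offset × tan(dip) = 68.59 × tan 14° = 68.59 × 0.2493
Depth = 17.10 m

17.1 m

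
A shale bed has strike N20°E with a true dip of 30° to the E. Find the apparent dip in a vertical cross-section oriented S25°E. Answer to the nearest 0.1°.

22.2°

The strike is N20°E and the section trends S25°E; the acute angle between them is β = 45°.
tan(apparent dip) = tan 30° · sin 45° = 0.4082
apparent dip = arctan 0.4082 = 22.21°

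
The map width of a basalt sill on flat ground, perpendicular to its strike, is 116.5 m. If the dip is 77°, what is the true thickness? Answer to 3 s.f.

114 m

True thickness t = w · sin(dip) = 116.5 × sin 77°
t = 116.5 × 0.9744 = 113.514 m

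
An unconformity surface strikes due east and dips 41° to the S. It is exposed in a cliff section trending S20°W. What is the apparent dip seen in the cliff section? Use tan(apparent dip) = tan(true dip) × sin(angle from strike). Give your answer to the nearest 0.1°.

Angle between strike (due east) and section (S20°W): β = 70°.
tan(apparent dip) = tan 41° · sin 70° = 0.8169
apparent dip = arctan 0.8169 = 39.24°

39.2°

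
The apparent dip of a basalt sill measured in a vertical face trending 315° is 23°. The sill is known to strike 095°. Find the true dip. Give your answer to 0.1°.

33.4°

β = acute angle between strike 095° and section 315° = 40°.
tan δ = tan α / sin β = tan 23° / sin 40° = 0.4245 / 0.6428 = 0.6604
δ = arctan(0.6604) = 33.44°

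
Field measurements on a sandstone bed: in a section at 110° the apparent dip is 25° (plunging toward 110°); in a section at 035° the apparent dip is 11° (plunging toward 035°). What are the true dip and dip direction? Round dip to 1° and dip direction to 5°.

true dip 25°, dip direction 100°

Represent each trace as a vector plunging at its apparent dip toward its trend (east-north-up frame): v₁ = (0.852, -0.310, -0.423), v₂ = (0.563, 0.804, -0.191).
The plane normal is n = v₁ × v₂ ∝ (0.399, -0.075, 0.859).
tan δ = √(n_x²+n_y²)/n_z = 0.406/0.859, so δ = 25.3°.
Dip direction = atan2(0.399, -0.075) = 101° (azimuth of n's horizontal projection).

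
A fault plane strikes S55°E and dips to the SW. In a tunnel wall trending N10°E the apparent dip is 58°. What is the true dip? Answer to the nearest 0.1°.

60.5°

β = acute angle between strike S55°E and section N10°E = 65°.
tan(true dip) = tan 58° / sin 65° = 1.7658
true dip = arctan 1.7658 = 60.48°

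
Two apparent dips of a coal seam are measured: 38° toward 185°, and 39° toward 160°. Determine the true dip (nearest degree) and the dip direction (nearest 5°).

true dip 39°, dip direction 170°

The two traces are lines in the plane: v₁ = (sin 185°·cos 38°, cos 185°·cos 38°, −sin 38°), v₂ = (sin 160°·cos 39°, cos 160°·cos 39°, −sin 39°).
n = v₁ × v₂ = (0.044, -0.207, 0.259) (taken with n_z > 0).
tan δ = √(n_x²+n_y²)/n_z = 0.212/0.259, so δ = 39.3°.
Dip direction = azimuth of (n_x, n_y) = atan2(0.044, -0.207) = 168°.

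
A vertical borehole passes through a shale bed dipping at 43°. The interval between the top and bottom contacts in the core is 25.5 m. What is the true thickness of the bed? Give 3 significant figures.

18.6 m

True thickness t = h · cos(dip) = 25.5 × cos 43°
t = 25.5 × 0.7314 = 18.650 m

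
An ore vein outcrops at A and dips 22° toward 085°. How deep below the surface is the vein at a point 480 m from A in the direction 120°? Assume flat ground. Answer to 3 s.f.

The hole lies 35° from the dip direction, so the down-dip offset is 480 × cos 35° = 393.19 m.
Depth = down-dip offset × tan(dip) = 393.19 × tan 22° = 393.19 × 0.4040
Depth = 158.86 m

159 m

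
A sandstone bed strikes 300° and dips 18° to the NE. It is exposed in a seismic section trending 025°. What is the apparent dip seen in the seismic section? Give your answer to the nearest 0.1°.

The section lies 85° from the strike.
tan α = tan 18° × sin 85° = 0.3249 × 0.9962 = 0.3237
apparent dip = arctan 0.3237 = 17.94°

17.9°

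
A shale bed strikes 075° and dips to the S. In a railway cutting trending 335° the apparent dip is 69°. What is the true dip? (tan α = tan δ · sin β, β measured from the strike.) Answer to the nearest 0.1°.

69.3°

β = acute angle between strike 075° and section 335° = 80°.
tan(true dip) = tan 69° / sin 80° = 2.6453
δ = arctan(2.6453) = 69.29°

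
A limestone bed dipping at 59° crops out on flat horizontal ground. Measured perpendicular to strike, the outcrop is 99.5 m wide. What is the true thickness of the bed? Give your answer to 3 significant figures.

True thickness t = w · sin(dip) = 99.5 × sin 59°
t = 99.5 × 0.8572 = 85.288 m

85.3 m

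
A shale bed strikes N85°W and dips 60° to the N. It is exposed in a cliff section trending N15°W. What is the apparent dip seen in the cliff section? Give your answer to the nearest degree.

Angle between strike (N85°W) and section (N15°W): β = 70°.
tan(apparent dip) = tan 60° · sin 70° = 1.6276
apparent dip = arctan 1.6276 = 58.43°

58°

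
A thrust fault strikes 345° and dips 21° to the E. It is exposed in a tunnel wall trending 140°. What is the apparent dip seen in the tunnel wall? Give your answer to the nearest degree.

9°

Angle between strike (345°) and section (140°): β = 25°.
tan(apparent dip) = tan 21° · sin 25° = 0.1622
apparent dip = arctan 0.1622 = 9.21°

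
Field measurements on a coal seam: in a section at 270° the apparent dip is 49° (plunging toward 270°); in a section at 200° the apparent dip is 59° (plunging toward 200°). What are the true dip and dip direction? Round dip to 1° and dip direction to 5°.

Each apparent-dip line lies in the plane. As unit vectors (x east, y north, z up), v₁ plunges 49°→270° and v₂ plunges 59°→200°.
n = v₁ × v₂ = (-0.365, -0.429, 0.318) (taken with n_z > 0).
True dip = arccos(n_z / |n|) = arccos(0.4907) = 60.6°.
The horizontal component of n points toward azimuth atan2(n_x, n_y) = 220°, the dip direction.

true dip 61°, dip direction 220°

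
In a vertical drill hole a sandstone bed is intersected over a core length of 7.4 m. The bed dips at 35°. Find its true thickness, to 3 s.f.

True thickness t = h · cos(dip) = 7.4 × cos 35°
t = 7.4 × 0.8192 = 6.062 m

6.06 m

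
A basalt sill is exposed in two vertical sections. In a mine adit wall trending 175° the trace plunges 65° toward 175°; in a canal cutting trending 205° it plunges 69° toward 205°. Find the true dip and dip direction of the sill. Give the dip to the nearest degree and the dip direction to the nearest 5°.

true dip 69°, dip direction 210°

The two traces are lines in the plane: v₁ = (sin 175°·cos 65°, cos 175°·cos 65°, −sin 65°), v₂ = (sin 205°·cos 69°, cos 205°·cos 69°, −sin 69°).
Cross product v₁ × v₂ gives the pole to the plane: n ∝ (-0.099, -0.172, 0.076).
tan δ = √(n_x²+n_y²)/n_z = 0.198/0.076, so δ = 69.1°.
Dip direction = azimuth of (n_x, n_y) = atan2(-0.099, -0.172) = 210°.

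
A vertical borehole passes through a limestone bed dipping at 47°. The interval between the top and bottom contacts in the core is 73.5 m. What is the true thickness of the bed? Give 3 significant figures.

50.1 m

True thickness t = h · cos(dip) = 73.5 × cos 47°
t = 73.5 × 0.6820 = 50.127 m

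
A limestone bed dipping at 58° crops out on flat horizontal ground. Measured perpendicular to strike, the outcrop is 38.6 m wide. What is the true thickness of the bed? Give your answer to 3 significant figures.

True thickness t = w · sin(dip) = 38.6 × sin 58°
t = 38.6 × 0.8480 = 32.735 m

32.7 m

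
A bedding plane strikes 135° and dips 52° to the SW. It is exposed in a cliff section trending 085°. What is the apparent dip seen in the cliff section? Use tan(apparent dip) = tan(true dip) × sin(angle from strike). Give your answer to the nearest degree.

The section lies 50° from the strike.
tan α = tan 52° × sin 50° = 1.2799 × 0.7660 = 0.9805
apparent dip = arctan 0.9805 = 44.44°

44°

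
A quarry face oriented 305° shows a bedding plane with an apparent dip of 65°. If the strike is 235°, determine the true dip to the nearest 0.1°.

66.3°

The section is 70° from the strike.
tan δ = tan α / sin β = tan 65° / sin 70° = 2.1445 / 0.9397 = 2.2821
δ = arctan(2.2821) = 66.34°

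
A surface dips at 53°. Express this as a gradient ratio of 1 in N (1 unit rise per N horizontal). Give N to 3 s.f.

1 in 0.754

1 : N means tan θ = 1/N, so N = 1/tan 53° = 1/1.3270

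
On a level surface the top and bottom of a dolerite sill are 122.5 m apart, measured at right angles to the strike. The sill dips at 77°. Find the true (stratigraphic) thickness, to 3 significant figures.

119 m

True thickness t = w · sin(dip) = 122.5 × sin 77°
t = 122.5 × 0.9744 = 119.360 m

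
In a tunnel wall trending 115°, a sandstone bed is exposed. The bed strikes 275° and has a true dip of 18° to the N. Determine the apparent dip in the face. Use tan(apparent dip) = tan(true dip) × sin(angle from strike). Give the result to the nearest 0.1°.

The strike is 275° and the section trends 115°; the acute angle between them is β = 20°.
tan α = tan 18° × sin 20° = 0.3249 × 0.3420 = 0.1111
apparent dip = arctan 0.1111 = 6.34°

6.3°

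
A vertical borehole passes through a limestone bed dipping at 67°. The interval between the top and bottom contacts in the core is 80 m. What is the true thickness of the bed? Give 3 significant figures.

True thickness t = h · cos(dip) = 80 × cos 67°
t = 80 × 0.3907 = 31.258 m

31.3 m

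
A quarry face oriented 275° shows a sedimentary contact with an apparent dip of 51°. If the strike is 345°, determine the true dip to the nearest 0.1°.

The section is 70° from the strike.
tan(true dip) = tan 51° / sin 70° = 1.3142
true dip = arctan 1.3142 = 52.73°

52.7°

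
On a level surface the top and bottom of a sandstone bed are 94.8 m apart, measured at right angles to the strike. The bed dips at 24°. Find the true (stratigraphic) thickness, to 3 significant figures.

True thickness t = w · sin(dip) = 94.8 × sin 24°
t = 94.8 × 0.4067 = 38.559 m

38.6 m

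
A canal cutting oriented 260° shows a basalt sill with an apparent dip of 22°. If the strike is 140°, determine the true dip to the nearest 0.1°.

β = acute angle between strike 140° and section 260° = 60°.
tan δ = tan α / sin β = tan 22° / sin 60° = 0.4040 / 0.8660 = 0.4665
δ = arctan(0.4665) = 25.01°

25.0°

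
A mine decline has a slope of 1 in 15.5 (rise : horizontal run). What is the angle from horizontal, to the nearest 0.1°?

tan θ = 1/15.5 = 0.0645
θ = arctan(0.0645) = 3.69°

3.7°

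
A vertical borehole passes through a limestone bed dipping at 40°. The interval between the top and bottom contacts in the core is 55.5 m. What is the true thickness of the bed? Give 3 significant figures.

42.5 m

True thickness t = h · cos(dip) = 55.5 × cos 40°
t = 55.5 × 0.7660 = 42.515 m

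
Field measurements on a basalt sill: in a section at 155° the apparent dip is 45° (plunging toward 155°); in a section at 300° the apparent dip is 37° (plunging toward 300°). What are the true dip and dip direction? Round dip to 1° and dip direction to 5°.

true dip 71°, dip direction 225°

Represent each trace as a vector plunging at its apparent dip toward its trend (east-north-up frame): v₁ = (0.299, -0.641, -0.707), v₂ = (-0.692, 0.399, -0.602).
Cross product v₁ × v₂ gives the pole to the plane: n ∝ (-0.668, -0.669, 0.324).
True dip = arccos(n_z / |n|) = arccos(0.3241) = 71.1°.
The horizontal component of n points toward azimuth atan2(n_x, n_y) = 225°, the dip direction.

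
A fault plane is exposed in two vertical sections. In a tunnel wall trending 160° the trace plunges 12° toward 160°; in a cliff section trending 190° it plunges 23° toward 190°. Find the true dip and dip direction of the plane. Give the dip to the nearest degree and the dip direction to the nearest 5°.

Represent each trace as a vector plunging at its apparent dip toward its trend (east-north-up frame): v₁ = (0.335, -0.919, -0.208), v₂ = (-0.160, -0.907, -0.391).
The plane normal is n = v₁ × v₂ ∝ (-0.171, -0.164, 0.450).
True dip = arccos(n_z / |n|) = arccos(0.8851) = 27.7°.
Dip direction = atan2(-0.171, -0.164) = 226° (azimuth of n's horizontal projection).

true dip 28°, dip direction 225°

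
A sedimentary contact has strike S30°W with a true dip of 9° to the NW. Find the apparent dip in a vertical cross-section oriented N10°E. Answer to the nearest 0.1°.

3.1°

Angle between strike (S30°W) and section (N10°E): β = 20°.
tan(apparent dip) = tan 9° · sin 20° = 0.0542
α = arctan(0.0542) = 3.10°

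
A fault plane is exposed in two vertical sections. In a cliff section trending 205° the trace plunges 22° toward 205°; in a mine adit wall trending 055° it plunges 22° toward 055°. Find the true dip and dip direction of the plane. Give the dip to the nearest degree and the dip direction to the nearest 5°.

true dip 57°, dip direction 130°

Each apparent-dip line lies in the plane. As unit vectors (x east, y north, z up), v₁ plunges 22°→205° and v₂ plunges 22°→055°.
Cross product v₁ × v₂ gives the pole to the plane: n ∝ (0.514, -0.431, 0.430).
tan δ = √(n_x²+n_y²)/n_z = 0.671/0.430, so δ = 57.4°.
The horizontal component of n points toward azimuth atan2(n_x, n_y) = 130°, the dip direction.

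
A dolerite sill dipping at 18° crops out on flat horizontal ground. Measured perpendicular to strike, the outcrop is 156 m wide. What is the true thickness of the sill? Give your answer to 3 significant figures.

48.2 m

True thickness t = w · sin(dip) = 156 × sin 18°
t = 156 × 0.3090 = 48.207 m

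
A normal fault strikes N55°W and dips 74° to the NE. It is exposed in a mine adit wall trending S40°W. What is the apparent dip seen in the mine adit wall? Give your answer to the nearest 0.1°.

Angle between strike (N55°W) and section (S40°W): β = 85°.
tan(apparent dip) = tan 74° · sin 85° = 3.4741
apparent dip = arctan 3.4741 = 73.94°

73.9°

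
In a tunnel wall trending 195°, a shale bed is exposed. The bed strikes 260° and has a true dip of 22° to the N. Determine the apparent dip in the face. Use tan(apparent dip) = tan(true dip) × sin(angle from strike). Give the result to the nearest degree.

Angle between strike (260°) and section (195°): β = 65°.
tan(apparent dip) = tan 22° · sin 65° = 0.3662
apparent dip = arctan 0.3662 = 20.11°

20°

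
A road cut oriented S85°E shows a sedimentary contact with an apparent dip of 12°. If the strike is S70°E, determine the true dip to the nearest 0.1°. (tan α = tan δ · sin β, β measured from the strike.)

39.4°

The section is 15° from the strike.
tan(true dip) = tan 12° / sin 15° = 0.8213
δ = arctan(0.8213) = 39.39°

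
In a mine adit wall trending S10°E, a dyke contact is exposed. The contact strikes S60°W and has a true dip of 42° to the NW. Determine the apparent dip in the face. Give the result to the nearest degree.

Angle between strike (S60°W) and section (S10°E): β = 70°.
tan(apparent dip) = tan 42° · sin 70° = 0.8461
α = arctan(0.8461) = 40.23°

40°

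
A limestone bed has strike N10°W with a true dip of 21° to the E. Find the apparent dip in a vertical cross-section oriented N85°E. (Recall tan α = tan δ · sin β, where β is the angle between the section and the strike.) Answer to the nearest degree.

Angle between strike (N10°W) and section (N85°E): β = 85°.
tan(apparent dip) = tan 21° · sin 85° = 0.3824
α = arctan(0.3824) = 20.93°

21°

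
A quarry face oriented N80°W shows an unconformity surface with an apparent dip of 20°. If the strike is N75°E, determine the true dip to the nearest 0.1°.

β = acute angle between strike N75°E and section N80°W = 25°.
tan(true dip) = tan 20° / sin 25° = 0.8612
δ = arctan(0.8612) = 40.74°

40.7°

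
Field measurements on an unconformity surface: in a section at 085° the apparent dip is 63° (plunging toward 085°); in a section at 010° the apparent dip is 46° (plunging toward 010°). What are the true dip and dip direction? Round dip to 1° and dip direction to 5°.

true dip 64°, dip direction 070°

Each apparent-dip line lies in the plane. As unit vectors (x east, y north, z up), v₁ plunges 63°→085° and v₂ plunges 46°→010°.
n = v₁ × v₂ = (0.581, 0.218, 0.305) (taken with n_z > 0).
tan δ = √(n_x²+n_y²)/n_z = 0.621/0.305, so δ = 63.9°.
Dip direction = azimuth of (n_x, n_y) = atan2(0.581, 0.218) = 69°.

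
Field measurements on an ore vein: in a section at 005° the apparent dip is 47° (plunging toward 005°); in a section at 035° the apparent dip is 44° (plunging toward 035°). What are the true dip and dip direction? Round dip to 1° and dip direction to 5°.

true dip 47°, dip direction 010°

The two traces are lines in the plane: v₁ = (sin 5°·cos 47°, cos 5°·cos 47°, −sin 47°), v₂ = (sin 35°·cos 44°, cos 35°·cos 44°, −sin 44°).
Cross product v₁ × v₂ gives the pole to the plane: n ∝ (0.041, 0.260, 0.245).
tan δ = √(n_x²+n_y²)/n_z = 0.264/0.245, so δ = 47.1°.
The horizontal component of n points toward azimuth atan2(n_x, n_y) = 9°, the dip direction.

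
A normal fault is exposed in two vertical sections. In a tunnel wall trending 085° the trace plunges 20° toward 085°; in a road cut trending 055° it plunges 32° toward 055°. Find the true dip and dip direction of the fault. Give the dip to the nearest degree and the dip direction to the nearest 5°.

The two traces are lines in the plane: v₁ = (sin 85°·cos 20°, cos 85°·cos 20°, −sin 20°), v₂ = (sin 55°·cos 32°, cos 55°·cos 32°, −sin 32°).
n = v₁ × v₂ = (0.123, 0.258, 0.398) (taken with n_z > 0).
tan δ = √(n_x²+n_y²)/n_z = 0.286/0.398, so δ = 35.7°.
Dip direction = azimuth of (n_x, n_y) = atan2(0.123, 0.258) = 25°.

true dip 36°, dip direction 025°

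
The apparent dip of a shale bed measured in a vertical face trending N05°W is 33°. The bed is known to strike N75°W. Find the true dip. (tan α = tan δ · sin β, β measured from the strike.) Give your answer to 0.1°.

The section is 70° from the strike.
tan δ = tan α / sin β = tan 33° / sin 70° = 0.6494 / 0.9397 = 0.6911
true dip = arctan 0.6911 = 34.65°

34.6°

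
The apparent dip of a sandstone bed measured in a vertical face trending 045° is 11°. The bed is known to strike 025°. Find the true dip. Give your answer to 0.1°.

29.6°

β = acute angle between strike 025° and section 045° = 20°.
tan(true dip) = tan 11° / sin 20° = 0.5683
true dip = arctan 0.5683 = 29.61°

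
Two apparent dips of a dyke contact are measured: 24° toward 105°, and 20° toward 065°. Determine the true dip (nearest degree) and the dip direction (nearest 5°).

Represent each trace as a vector plunging at its apparent dip toward its trend (east-north-up frame): v₁ = (0.882, -0.236, -0.407), v₂ = (0.852, 0.397, -0.342).
The plane normal is n = v₁ × v₂ ∝ (0.242, -0.045, 0.552).
tan δ = √(n_x²+n_y²)/n_z = 0.246/0.552, so δ = 24.1°.
Dip direction = atan2(0.242, -0.045) = 100° (azimuth of n's horizontal projection).

true dip 24°, dip direction 100°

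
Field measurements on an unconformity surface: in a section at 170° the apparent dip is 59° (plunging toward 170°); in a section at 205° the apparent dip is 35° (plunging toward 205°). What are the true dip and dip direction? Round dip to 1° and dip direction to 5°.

Each apparent-dip line lies in the plane. As unit vectors (x east, y north, z up), v₁ plunges 59°→170° and v₂ plunges 35°→205°.
n = v₁ × v₂ = (0.345, -0.348, 0.242) (taken with n_z > 0).
Dip δ = arctan(|n_h|/n_z) = arctan(0.490/0.242) = 63.7°.
Dip direction = azimuth of (n_x, n_y) = atan2(0.345, -0.348) = 135°.

true dip 64°, dip direction 135°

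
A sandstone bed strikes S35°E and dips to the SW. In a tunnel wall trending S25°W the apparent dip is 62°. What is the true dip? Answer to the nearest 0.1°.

β = acute angle between strike S35°E and section S25°W = 60°.
tan(true dip) = tan 62° / sin 60° = 2.1717
δ = arctan(2.1717) = 65.28°

65.3°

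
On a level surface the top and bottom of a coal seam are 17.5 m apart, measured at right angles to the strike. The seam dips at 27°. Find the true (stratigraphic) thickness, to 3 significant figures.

True thickness t = w · sin(dip) = 17.5 × sin 27°
t = 17.5 × 0.4540 = 7.945 m

7.94 m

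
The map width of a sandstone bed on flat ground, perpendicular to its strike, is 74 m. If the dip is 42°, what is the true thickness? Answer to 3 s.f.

True thickness t = w · sin(dip) = 74 × sin 42°
t = 74 × 0.6691 = 49.516 m

49.5 m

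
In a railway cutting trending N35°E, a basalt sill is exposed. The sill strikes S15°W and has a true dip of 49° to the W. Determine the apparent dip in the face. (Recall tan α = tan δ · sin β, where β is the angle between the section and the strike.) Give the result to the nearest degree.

21°

The section lies 20° from the strike.
tan(apparent dip) = tan 49° · sin 20° = 0.3934
apparent dip = arctan 0.3934 = 21.48°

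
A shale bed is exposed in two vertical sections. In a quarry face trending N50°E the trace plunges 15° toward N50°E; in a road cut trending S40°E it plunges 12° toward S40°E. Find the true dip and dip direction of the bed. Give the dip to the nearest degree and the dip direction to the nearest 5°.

Each apparent-dip line lies in the plane. As unit vectors (x east, y north, z up), v₁ plunges 15°→N50°E and v₂ plunges 12°→S40°E.
Cross product v₁ × v₂ gives the pole to the plane: n ∝ (0.323, 0.009, 0.945).
Dip δ = arctan(|n_h|/n_z) = arctan(0.323/0.945) = 18.9°.
The horizontal component of n points toward azimuth atan2(n_x, n_y) = 88°, the dip direction.

true dip 19°, dip direction 090°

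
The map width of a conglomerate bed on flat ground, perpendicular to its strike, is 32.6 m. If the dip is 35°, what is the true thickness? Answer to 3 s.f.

18.7 m

True thickness t = w · sin(dip) = 32.6 × sin 35°
t = 32.6 × 0.5736 = 18.699 m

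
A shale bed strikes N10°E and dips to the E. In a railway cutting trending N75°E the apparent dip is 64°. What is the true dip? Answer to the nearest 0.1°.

β = acute angle between strike N10°E and section N75°E = 65°.
tan(true dip) = tan 64° / sin 65° = 2.2623
δ = arctan(2.2623) = 66.15°

66.2°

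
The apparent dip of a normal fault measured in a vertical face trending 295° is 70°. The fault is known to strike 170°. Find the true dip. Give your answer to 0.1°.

73.4°

β = acute angle between strike 170° and section 295° = 55°.
tan(true dip) = tan 70° / sin 55° = 3.3541
δ = arctan(3.3541) = 73.40°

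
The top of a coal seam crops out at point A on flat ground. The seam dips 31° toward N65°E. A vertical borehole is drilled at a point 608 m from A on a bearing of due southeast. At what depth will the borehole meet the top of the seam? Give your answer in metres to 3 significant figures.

The hole lies 70° from the dip direction, so the down-dip offset is 608 × cos 70° = 207.95 m.
Depth = down-dip offset × tan(dip) = 207.95 × tan 31° = 207.95 × 0.6009
Depth = 124.95 m

125 m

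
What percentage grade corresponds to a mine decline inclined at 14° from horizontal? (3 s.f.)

grade % = 100 × tan 14° = 100 × 0.2493

24.9%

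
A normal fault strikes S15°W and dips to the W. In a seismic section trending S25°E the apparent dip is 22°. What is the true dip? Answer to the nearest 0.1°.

32.2°

The section is 40° from the strike.
tan δ = tan α / sin β = tan 22° / sin 40° = 0.4040 / 0.6428 = 0.6286
true dip = arctan 0.6286 = 32.15°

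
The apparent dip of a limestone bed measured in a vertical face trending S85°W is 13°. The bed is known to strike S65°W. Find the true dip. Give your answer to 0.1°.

34.0°

The section is 20° from the strike.
tan(true dip) = tan 13° / sin 20° = 0.6750
δ = arctan(0.6750) = 34.02°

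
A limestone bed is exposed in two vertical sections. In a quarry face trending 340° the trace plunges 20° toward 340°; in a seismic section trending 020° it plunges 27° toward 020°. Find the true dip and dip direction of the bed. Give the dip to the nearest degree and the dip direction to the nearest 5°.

true dip 27°, dip direction 025°

Each apparent-dip line lies in the plane. As unit vectors (x east, y north, z up), v₁ plunges 20°→340° and v₂ plunges 27°→020°.
n = v₁ × v₂ = (0.115, 0.250, 0.538) (taken with n_z > 0).
tan δ = √(n_x²+n_y²)/n_z = 0.275/0.538, so δ = 27.1°.
The horizontal component of n points toward azimuth atan2(n_x, n_y) = 25°, the dip direction.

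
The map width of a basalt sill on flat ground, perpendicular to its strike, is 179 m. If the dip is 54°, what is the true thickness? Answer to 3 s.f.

True thickness t = w · sin(dip) = 179 × sin 54°
t = 179 × 0.8090 = 144.814 m

145 m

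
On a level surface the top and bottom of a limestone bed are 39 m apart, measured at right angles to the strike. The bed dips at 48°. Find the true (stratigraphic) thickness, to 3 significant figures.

True thickness t = w · sin(dip) = 39 × sin 48°
t = 39 × 0.7431 = 28.983 m

29.0 m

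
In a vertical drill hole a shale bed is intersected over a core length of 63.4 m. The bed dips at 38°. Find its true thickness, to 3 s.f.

50.0 m

True thickness t = h · cos(dip) = 63.4 × cos 38°
t = 63.4 × 0.7880 = 49.960 m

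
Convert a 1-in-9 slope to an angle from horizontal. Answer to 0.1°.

6.3°

tan θ = 1/9 = 0.1111
θ = arctan(0.1111) = 6.34°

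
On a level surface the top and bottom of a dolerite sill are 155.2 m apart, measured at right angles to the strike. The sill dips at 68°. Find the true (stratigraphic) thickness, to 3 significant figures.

144 m

True thickness t = w · sin(dip) = 155.2 × sin 68°
t = 155.2 × 0.9272 = 143.899 m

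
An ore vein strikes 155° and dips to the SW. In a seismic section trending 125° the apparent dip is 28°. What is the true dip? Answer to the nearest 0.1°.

46.8°

The section is 30° from the strike.
tan δ = tan α / sin β = tan 28° / sin 30° = 0.5317 / 0.5000 = 1.0634
true dip = arctan 1.0634 = 46.76°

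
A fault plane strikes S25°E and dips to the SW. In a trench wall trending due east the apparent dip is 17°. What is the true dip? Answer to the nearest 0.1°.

β = acute angle between strike S25°E and section due east = 65°.
tan(true dip) = tan 17° / sin 65° = 0.3373
true dip = arctan 0.3373 = 18.64°

18.6°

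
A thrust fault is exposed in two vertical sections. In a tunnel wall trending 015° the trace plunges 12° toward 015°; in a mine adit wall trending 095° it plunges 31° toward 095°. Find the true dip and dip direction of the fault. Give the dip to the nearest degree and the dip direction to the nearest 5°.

The two traces are lines in the plane: v₁ = (sin 15°·cos 12°, cos 15°·cos 12°, −sin 12°), v₂ = (sin 95°·cos 31°, cos 95°·cos 31°, −sin 31°).
The plane normal is n = v₁ × v₂ ∝ (0.502, 0.047, 0.826).
tan δ = √(n_x²+n_y²)/n_z = 0.504/0.826, so δ = 31.4°.
The horizontal component of n points toward azimuth atan2(n_x, n_y) = 85°, the dip direction.

true dip 31°, dip direction 085°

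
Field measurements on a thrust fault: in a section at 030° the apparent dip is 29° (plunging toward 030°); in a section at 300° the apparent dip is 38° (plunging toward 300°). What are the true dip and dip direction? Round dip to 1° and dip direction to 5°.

Each apparent-dip line lies in the plane. As unit vectors (x east, y north, z up), v₁ plunges 29°→030° and v₂ plunges 38°→300°.
n = v₁ × v₂ = (-0.275, 0.600, 0.689) (taken with n_z > 0).
tan δ = √(n_x²+n_y²)/n_z = 0.660/0.689, so δ = 43.8°.
Dip direction = azimuth of (n_x, n_y) = atan2(-0.275, 0.600) = 335°.

true dip 44°, dip direction 335°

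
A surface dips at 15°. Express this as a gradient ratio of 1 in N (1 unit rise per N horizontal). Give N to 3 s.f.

1 : N means tan θ = 1/N, so N = 1/tan 15° = 1/0.2679

1 in 3.73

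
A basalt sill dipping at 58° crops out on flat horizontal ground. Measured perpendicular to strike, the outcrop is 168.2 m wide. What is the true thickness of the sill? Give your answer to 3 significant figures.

143 m

True thickness t = w · sin(dip) = 168.2 × sin 58°
t = 168.2 × 0.8480 = 142.642 m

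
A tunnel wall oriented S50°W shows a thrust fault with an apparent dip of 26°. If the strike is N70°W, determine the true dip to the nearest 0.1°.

29.4°

The section is 60° from the strike.
tan δ = tan α / sin β = tan 26° / sin 60° = 0.4877 / 0.8660 = 0.5632
δ = arctan(0.5632) = 29.39°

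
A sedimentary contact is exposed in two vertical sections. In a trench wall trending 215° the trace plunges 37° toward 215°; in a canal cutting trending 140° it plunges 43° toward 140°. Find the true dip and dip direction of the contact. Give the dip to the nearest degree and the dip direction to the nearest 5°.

The two traces are lines in the plane: v₁ = (sin 215°·cos 37°, cos 215°·cos 37°, −sin 37°), v₂ = (sin 140°·cos 43°, cos 140°·cos 43°, −sin 43°).
Cross product v₁ × v₂ gives the pole to the plane: n ∝ (0.109, -0.595, 0.564).
True dip = arccos(n_z / |n|) = arccos(0.6819) = 47.0°.
Dip direction = azimuth of (n_x, n_y) = atan2(0.109, -0.595) = 170°.

true dip 47°, dip direction 170°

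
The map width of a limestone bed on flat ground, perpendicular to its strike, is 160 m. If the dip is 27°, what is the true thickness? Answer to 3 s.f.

True thickness t = w · sin(dip) = 160 × sin 27°
t = 160 × 0.4540 = 72.638 m

72.6 m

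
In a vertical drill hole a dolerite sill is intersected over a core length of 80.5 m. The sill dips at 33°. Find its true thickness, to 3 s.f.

67.5 m

True thickness t = h · cos(dip) = 80.5 × cos 33°
t = 80.5 × 0.8387 = 67.513 m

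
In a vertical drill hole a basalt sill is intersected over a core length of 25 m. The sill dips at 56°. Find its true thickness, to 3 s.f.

14.0 m

True thickness t = h · cos(dip) = 25 × cos 56°
t = 25 × 0.5592 = 13.980 m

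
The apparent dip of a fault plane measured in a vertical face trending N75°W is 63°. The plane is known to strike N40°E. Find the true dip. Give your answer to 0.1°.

The section is 65° from the strike.
tan(true dip) = tan 63° / sin 65° = 2.1655
δ = arctan(2.1655) = 65.21°

65.2°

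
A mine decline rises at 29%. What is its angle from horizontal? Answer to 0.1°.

16.2°

tan θ = 29/100 = 0.2900
θ = arctan(0.2900) = 16.17°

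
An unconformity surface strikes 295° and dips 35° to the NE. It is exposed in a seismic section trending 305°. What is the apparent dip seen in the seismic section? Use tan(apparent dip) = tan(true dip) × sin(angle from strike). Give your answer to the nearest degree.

7°

The strike is 295° and the section trends 305°; the acute angle between them is β = 10°.
tan α = tan 35° × sin 10° = 0.7002 × 0.1736 = 0.1216
α = arctan(0.1216) = 6.93°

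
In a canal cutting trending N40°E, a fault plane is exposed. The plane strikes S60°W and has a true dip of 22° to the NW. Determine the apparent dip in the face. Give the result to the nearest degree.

The section lies 20° from the strike.
tan(apparent dip) = tan 22° · sin 20° = 0.1382
apparent dip = arctan 0.1382 = 7.87°

8°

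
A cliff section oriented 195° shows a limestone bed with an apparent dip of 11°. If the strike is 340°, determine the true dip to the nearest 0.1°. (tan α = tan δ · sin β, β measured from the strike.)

β = acute angle between strike 340° and section 195° = 35°.
tan(true dip) = tan 11° / sin 35° = 0.3389
δ = arctan(0.3389) = 18.72°

18.7°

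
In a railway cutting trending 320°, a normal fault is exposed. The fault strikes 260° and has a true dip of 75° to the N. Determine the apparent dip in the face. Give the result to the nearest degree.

The strike is 260° and the section trends 320°; the acute angle between them is β = 60°.
tan α = tan 75° × sin 60° = 3.7321 × 0.8660 = 3.2321
apparent dip = arctan 3.2321 = 72.81°

73°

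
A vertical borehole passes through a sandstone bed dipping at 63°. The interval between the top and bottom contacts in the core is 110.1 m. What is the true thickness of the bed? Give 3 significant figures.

True thickness t = h · cos(dip) = 110.1 × cos 63°
t = 110.1 × 0.4540 = 49.984 m

50.0 m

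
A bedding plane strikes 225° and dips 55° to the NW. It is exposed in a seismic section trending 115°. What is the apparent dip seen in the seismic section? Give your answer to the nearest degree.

Angle between strike (225°) and section (115°): β = 70°.
tan(apparent dip) = tan 55° · sin 70° = 1.3420
α = arctan(1.3420) = 53.31°

53°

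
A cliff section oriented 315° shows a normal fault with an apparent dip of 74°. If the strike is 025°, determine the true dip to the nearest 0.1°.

The section is 70° from the strike.
tan δ = tan α / sin β = tan 74° / sin 70° = 3.4874 / 0.9397 = 3.7112
δ = arctan(3.7112) = 74.92°

74.9°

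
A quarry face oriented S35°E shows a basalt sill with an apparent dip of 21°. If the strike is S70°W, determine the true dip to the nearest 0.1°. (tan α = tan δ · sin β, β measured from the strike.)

β = acute angle between strike S70°W and section S35°E = 75°.
tan(true dip) = tan 21° / sin 75° = 0.3974
true dip = arctan 0.3974 = 21.67°

21.7°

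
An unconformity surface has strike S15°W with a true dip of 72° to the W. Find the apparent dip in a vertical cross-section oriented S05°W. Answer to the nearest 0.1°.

The section lies 10° from the strike.
tan α = tan 72° × sin 10° = 3.0777 × 0.1736 = 0.5344
α = arctan(0.5344) = 28.12°

28.1°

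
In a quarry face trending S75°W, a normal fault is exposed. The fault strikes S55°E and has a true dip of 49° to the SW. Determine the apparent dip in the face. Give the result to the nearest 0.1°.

41.4°

The strike is S55°E and the section trends S75°W; the acute angle between them is β = 50°.
tan(apparent dip) = tan 49° · sin 50° = 0.8812
α = arctan(0.8812) = 41.39°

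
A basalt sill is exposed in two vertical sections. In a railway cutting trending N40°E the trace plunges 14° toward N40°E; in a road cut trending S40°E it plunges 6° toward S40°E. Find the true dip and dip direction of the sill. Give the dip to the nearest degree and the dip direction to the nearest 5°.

true dip 16°, dip direction 070°

Represent each trace as a vector plunging at its apparent dip toward its trend (east-north-up frame): v₁ = (0.624, 0.743, -0.242), v₂ = (0.639, -0.762, -0.105).
n = v₁ × v₂ = (0.262, 0.089, 0.950) (taken with n_z > 0).
tan δ = √(n_x²+n_y²)/n_z = 0.277/0.950, so δ = 16.2°.
The horizontal component of n points toward azimuth atan2(n_x, n_y) = 71°, the dip direction.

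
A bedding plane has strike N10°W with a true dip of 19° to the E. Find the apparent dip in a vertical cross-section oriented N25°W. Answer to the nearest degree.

5°

Angle between strike (N10°W) and section (N25°W): β = 15°.
tan α = tan 19° × sin 15° = 0.3443 × 0.2588 = 0.0891
apparent dip = arctan 0.0891 = 5.09°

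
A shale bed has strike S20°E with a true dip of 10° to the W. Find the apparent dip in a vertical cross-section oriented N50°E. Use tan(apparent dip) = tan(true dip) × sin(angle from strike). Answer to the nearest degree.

The strike is S20°E and the section trends N50°E; the acute angle between them is β = 70°.
tan(apparent dip) = tan 10° · sin 70° = 0.1657
α = arctan(0.1657) = 9.41°

9°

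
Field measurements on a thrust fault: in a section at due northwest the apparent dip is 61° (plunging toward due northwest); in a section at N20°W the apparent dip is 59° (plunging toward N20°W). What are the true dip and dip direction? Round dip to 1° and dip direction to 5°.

true dip 61°, dip direction 315°

The two traces are lines in the plane: v₁ = (sin 315°·cos 61°, cos 315°·cos 61°, −sin 61°), v₂ = (sin 340°·cos 59°, cos 340°·cos 59°, −sin 59°).
Cross product v₁ × v₂ gives the pole to the plane: n ∝ (-0.129, 0.140, 0.106).
Dip δ = arctan(|n_h|/n_z) = arctan(0.191/0.106) = 61.0°.
The horizontal component of n points toward azimuth atan2(n_x, n_y) = 317°, the dip direction.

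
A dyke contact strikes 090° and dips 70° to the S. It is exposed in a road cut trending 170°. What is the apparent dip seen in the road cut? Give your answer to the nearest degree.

The strike is 090° and the section trends 170°; the acute angle between them is β = 80°.
tan(apparent dip) = tan 70° · sin 80° = 2.7057
apparent dip = arctan 2.7057 = 69.72°

70°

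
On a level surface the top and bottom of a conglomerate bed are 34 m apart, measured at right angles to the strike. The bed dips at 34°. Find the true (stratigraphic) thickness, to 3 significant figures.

19.0 m

True thickness t = w · sin(dip) = 34 × sin 34°
t = 34 × 0.5592 = 19.013 m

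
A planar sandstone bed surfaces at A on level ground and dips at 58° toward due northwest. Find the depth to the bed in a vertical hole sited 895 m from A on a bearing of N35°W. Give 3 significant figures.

The hole lies 10° from the dip direction, so the down-dip offset is 895 × cos 10° = 881.40 m.
Depth = down-dip offset × tan(dip) = 881.40 × tan 58° = 881.40 × 1.6003
Depth = 1410.54 m

1410 m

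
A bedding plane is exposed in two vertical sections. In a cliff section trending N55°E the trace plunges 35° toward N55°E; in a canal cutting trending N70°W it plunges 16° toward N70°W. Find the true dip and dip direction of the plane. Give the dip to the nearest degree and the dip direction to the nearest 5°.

Each apparent-dip line lies in the plane. As unit vectors (x east, y north, z up), v₁ plunges 35°→N55°E and v₂ plunges 16°→N70°W.
The plane normal is n = v₁ × v₂ ∝ (0.059, 0.703, 0.645).
True dip = arccos(n_z / |n|) = arccos(0.6747) = 47.6°.
Dip direction = azimuth of (n_x, n_y) = atan2(0.059, 0.703) = 5°.

true dip 48°, dip direction 005°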